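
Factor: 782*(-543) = -1*2^1*3^1*17^1*23^1*181^1 = -424626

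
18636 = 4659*4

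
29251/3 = 9750+1/3≈9750.33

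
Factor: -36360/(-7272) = 5^1 = 5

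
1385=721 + 664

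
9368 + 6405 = 15773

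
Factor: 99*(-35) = -1*3^2*5^1*7^1*11^1 = -3465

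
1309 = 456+853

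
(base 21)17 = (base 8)34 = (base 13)22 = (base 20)18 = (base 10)28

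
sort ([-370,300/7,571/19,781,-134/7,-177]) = [-370,-177,-134/7,571/19,300/7,781]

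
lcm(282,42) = 1974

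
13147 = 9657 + 3490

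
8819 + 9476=18295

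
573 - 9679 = -9106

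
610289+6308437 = 6918726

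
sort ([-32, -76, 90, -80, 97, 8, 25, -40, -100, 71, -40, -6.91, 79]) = [-100, -80, -76, -40, -40, -32, -6.91, 8, 25, 71, 79, 90, 97]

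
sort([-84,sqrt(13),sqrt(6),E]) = [-84,sqrt(6),E,sqrt(13)]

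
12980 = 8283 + 4697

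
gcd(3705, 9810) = 15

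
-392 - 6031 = -6423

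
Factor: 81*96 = 2^5*3^5 = 7776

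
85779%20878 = 2267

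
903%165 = 78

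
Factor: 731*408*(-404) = -1*2^5*3^1*17^2*43^1*101^1 = -120492192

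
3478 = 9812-6334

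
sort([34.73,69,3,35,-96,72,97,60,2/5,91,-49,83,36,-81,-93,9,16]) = [-96,-93,-81,-49,2/5,3,9,16,34.73,35,36,60,69,72,83,91,97]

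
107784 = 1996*54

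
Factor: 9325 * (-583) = -1 * 5^2 * 11^1 * 53^1 * 373^1 = -5436475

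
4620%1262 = 834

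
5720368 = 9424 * 607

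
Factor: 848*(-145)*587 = -1*2^4*5^1*29^1*53^1*587^1 = -72177520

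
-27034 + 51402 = 24368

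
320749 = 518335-197586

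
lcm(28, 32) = 224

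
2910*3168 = 9218880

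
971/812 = 1 + 159/812 ≈ 1.20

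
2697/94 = 28 + 65/94 ≈ 28.69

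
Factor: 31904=2^5 * 997^1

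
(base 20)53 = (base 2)1100111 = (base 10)103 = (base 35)2x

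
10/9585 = 2/1917≈0.00104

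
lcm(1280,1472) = 29440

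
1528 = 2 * 764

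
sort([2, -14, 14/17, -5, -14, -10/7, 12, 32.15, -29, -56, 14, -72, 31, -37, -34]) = [-72, -56, -37, -34, -29, -14, -14, -5, -10/7, 14/17, 2, 12, 14, 31, 32.15]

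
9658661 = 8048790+1609871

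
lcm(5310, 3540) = 10620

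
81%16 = 1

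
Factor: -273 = -1*3^1*7^1*13^1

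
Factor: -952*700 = -1*2^5*5^2*7^2*17^1 = -666400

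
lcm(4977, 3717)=293643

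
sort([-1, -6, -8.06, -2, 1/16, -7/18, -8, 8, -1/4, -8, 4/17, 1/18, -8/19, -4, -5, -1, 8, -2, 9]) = [-8.06, -8, -8, -6, -5, -4, -2, -2, -1, -1, -8/19, -7/18, -1/4, 1/18, 1/16, 4/17, 8, 8, 9]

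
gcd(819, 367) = 1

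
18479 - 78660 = -60181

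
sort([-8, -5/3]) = [-8, -5/3]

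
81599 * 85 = 6935915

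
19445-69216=-49771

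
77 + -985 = -908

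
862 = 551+311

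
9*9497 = 85473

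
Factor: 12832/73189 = 2^5 * 401^1 * 73189^(-1)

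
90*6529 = 587610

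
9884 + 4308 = 14192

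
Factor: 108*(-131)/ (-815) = 2^2*3^3*5^ (-1)*131^1*163^ (-1) = 14148/815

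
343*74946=25706478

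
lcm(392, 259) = 14504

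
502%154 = 40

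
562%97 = 77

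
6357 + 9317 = 15674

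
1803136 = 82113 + 1721023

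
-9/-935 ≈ 0.00963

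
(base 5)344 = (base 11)90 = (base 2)1100011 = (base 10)99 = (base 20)4j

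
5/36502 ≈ 0.000137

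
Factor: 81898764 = 2^2 * 3^1 * 6824897^1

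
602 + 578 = 1180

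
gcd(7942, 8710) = 2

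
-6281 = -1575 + -4706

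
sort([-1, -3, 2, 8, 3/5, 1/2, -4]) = [-4, -3, -1, 1/2, 3/5, 2, 8]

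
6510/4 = 3255/2 = 1627.50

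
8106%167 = 90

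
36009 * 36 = 1296324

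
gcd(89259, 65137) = 1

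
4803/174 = 1601/58 ≈ 27.60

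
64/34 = 32/17 ≈ 1.88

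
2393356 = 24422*98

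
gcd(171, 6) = 3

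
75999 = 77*987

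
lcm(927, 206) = 1854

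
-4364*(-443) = 1933252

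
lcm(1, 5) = 5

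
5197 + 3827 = 9024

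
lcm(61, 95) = 5795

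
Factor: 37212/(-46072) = -1 * 2^(-1) * 3^1 * 7^1 * 13^(-1) = -21/26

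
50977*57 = 2905689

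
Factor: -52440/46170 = -1*2^2*3^(-4)*23^1 = -92/81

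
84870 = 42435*2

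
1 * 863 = 863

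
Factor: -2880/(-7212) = 2^4 * 3^1 * 5^1 * 601^(-1) = 240/601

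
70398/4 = 17599 + 1/2 = 17599.50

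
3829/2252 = 1 + 1577/2252 ≈ 1.70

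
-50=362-412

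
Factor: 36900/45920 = 2^(-3)*3^2*5^1*7^(-1) = 45/56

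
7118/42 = 3559/21 ≈ 169.48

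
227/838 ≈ 0.271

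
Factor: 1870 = 2^1 * 5^1 * 11^1 * 17^1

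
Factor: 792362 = 2^1 * 396181^1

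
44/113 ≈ 0.389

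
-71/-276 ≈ 0.257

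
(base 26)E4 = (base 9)448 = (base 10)368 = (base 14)1C4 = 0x170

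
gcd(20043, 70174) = 1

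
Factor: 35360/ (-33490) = -1 * 2^4 * 13^1 * 197^ (-1) = -208/197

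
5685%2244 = 1197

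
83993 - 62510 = 21483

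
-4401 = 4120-8521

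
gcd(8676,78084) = 8676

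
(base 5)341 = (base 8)140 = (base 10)96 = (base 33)2u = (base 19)51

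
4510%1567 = 1376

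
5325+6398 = 11723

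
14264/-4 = -3566 = -3566.00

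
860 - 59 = 801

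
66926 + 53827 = 120753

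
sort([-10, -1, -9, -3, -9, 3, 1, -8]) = [-10, -9, -9, -8, -3, -1, 1, 3]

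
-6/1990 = -3/995 ≈ -0.00302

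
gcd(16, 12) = 4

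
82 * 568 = 46576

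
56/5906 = 28/2953 ≈ 0.00948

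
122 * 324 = 39528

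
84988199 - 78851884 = 6136315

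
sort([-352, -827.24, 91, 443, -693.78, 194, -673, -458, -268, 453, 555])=[-827.24, -693.78, -673, -458, -352, -268, 91, 194, 443, 453, 555]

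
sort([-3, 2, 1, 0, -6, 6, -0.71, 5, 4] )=[-6, -3, -0.71, 0, 1, 2, 4, 5, 6] 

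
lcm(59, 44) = 2596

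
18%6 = 0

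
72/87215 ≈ 0.000826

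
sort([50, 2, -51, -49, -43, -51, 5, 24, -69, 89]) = [-69, -51, -51, -49, -43, 2, 5, 24, 50, 89]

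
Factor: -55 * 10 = -1 * 2^1 * 5^2 * 11^1 = -550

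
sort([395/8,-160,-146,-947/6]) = [-160,-947/6,-146,395/8]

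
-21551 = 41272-62823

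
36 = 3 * 12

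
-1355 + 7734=6379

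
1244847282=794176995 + 450670287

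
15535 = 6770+8765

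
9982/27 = 369+19/27 ≈ 369.70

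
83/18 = 4 + 11/18 ≈ 4.61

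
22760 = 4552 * 5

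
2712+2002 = 4714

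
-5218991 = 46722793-51941784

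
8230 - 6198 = 2032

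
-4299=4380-8679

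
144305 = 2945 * 49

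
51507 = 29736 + 21771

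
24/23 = 1 + 1/23 ≈ 1.04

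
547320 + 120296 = 667616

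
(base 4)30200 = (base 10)800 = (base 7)2222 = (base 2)1100100000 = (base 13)497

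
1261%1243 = 18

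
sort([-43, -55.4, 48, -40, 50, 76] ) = [-55.4, -43, -40, 48, 50, 76] 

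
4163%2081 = 1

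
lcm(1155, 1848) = 9240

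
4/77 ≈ 0.0519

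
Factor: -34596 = -1 * 2^2 * 3^2 * 31^2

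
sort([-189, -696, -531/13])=[-696, -189, -531/13]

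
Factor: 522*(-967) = -1*2^1*3^2*29^1*967^1 = -504774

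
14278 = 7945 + 6333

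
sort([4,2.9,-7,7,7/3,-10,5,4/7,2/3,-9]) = [-10,-9,-7,4/7,2/3,7/3,2.9,4,5,7]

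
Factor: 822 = 2^1*3^1*137^1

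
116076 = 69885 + 46191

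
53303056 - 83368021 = -30064965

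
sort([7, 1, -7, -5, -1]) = [-7, -5, -1, 1, 7]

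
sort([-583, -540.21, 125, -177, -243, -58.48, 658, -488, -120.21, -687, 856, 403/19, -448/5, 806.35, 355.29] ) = [-687, -583, -540.21, -488, -243, -177, -120.21, -448/5, -58.48, 403/19, 125, 355.29, 658, 806.35, 856] 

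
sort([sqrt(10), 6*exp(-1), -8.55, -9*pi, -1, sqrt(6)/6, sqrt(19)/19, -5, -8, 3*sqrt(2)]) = [-9*pi, -8.55, -8, -5, -1, sqrt(19)/19, sqrt(6)/6, 6*exp(-1), sqrt(10), 3*sqrt(2)]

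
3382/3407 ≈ 0.993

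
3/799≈0.00375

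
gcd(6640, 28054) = 166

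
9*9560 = 86040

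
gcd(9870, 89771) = 1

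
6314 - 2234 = 4080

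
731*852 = 622812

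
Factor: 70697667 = 3^1*271^1*86959^1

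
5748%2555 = 638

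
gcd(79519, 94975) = 1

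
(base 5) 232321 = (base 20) 1131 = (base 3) 102121101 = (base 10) 8461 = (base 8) 20415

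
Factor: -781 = -1*11^1*71^1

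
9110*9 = 81990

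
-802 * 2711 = -2174222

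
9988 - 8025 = 1963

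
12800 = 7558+5242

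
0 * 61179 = 0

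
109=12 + 97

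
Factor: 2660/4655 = 2^2*7^(-1) = 4/7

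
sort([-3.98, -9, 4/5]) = [-9, -3.98, 4/5]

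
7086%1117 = 384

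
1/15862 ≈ 0.0000630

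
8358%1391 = 12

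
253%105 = 43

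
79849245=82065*973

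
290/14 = 145/7≈20.71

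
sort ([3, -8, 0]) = [-8, 0, 3]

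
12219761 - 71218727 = -58998966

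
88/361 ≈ 0.244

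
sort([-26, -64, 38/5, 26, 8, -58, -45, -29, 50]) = [-64, -58, -45, -29, -26, 38/5, 8, 26, 50]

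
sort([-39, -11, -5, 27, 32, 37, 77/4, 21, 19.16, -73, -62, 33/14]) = [-73, -62, -39, -11, -5, 33/14, 19.16, 77/4, 21, 27, 32, 37]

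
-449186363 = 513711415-962897778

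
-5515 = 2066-7581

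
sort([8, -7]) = [-7, 8]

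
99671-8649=91022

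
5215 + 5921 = 11136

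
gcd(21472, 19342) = 2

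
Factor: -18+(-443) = -1 * 461^1 = -461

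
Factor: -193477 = -1*17^1*19^1*599^1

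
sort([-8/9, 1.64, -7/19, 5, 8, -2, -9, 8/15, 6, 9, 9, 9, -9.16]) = [-9.16, -9, -2, -8/9, -7/19, 8/15, 1.64, 5, 6, 8, 9, 9, 9]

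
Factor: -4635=-1 * 3^2 * 5^1 * 103^1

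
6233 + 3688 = 9921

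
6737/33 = 204 + 5/33 ≈ 204.15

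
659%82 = 3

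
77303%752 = 599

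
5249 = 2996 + 2253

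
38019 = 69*551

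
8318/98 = 4159/49 ≈ 84.88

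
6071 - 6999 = -928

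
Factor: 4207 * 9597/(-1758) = -1 * 2^(-1) * 7^2 * 293^(-1) * 457^1 * 601^1 = -13458193/586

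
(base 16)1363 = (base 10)4963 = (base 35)41s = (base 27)6lm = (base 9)6724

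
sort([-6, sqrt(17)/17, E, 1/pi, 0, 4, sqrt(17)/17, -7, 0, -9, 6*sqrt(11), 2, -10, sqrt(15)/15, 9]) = [-10, -9, -7, -6, 0, 0, sqrt(17)/17, sqrt(17)/17, sqrt(15)/15, 1/pi, 2, E, 4, 9, 6*sqrt(11)]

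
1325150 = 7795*170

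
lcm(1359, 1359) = 1359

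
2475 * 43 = 106425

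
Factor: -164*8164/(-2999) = 2^4*13^1*41^1*157^1*2999^(-1) = 1338896/2999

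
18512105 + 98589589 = 117101694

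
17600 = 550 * 32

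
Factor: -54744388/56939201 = -1*2^2*11^(-1)*31^1*41^(-1)*149^1*191^(-1)*661^(-1)*2963^1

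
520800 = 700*744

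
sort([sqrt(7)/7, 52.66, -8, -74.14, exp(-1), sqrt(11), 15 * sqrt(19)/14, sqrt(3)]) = [-74.14, -8, exp(-1), sqrt(7)/7, sqrt(3), sqrt(11), 15 * sqrt(19)/14, 52.66]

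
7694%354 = 260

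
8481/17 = 498 + 15/17 ≈ 498.88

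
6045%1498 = 53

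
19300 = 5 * 3860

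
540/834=90/139 ≈ 0.647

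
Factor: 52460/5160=2^(-1)*3^(-1)*61^1=61/6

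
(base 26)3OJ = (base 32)2JF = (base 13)12A6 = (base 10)2671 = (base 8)5157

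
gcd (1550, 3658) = 62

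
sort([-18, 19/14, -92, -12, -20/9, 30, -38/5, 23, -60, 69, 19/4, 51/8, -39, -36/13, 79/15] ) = [-92, -60, -39, -18, -12, -38/5, -36/13, -20/9, 19/14, 19/4, 79/15, 51/8, 23, 30, 69] 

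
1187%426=335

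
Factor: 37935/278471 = 3^3*5^1*991^(-1) = 135/991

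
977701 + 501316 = 1479017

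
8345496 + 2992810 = 11338306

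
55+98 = 153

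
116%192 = 116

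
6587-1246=5341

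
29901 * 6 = 179406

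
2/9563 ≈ 0.000209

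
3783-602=3181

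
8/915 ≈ 0.00874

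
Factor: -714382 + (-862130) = -1*2^6*3^2*7^1*17^1*23^1 = -1576512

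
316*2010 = 635160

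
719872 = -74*(-9728) 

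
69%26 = 17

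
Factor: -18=-1 * 2^1 * 3^2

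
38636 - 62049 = -23413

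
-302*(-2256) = 681312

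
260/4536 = 65/1134≈0.0573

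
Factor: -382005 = -1*3^2*5^1*13^1*653^1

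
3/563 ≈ 0.00533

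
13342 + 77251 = 90593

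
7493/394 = 19 + 7/394 ≈ 19.02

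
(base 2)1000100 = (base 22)32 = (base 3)2112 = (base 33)22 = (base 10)68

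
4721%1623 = 1475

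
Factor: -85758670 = -1 * 2^1 * 5^1 * 97^1 * 88411^1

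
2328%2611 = 2328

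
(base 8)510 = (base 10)328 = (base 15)16d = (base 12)234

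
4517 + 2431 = 6948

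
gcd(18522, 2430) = 54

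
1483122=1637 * 906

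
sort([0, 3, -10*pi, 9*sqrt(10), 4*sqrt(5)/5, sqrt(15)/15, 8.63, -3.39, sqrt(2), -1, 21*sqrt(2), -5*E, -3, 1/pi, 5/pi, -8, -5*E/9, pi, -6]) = [-10*pi, -5*E, -8, -6, -3.39, -3, -5*E/9, -1, 0, sqrt(15)/15, 1/pi, sqrt(2), 5/pi, 4*sqrt(5)/5, 3, pi, 8.63, 9*sqrt(10), 21*sqrt(2)]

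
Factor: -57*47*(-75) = 3^2*5^2*19^1*47^1 = 200925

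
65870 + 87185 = 153055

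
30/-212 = -15/106 ≈ -0.142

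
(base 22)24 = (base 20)28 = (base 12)40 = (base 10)48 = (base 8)60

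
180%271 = 180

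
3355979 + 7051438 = 10407417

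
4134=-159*(-26)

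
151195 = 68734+82461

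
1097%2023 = 1097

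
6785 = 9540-2755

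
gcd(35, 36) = 1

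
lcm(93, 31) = 93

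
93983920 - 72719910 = 21264010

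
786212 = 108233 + 677979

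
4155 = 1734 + 2421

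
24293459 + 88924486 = 113217945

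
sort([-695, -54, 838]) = [-695, -54, 838]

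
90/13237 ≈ 0.00680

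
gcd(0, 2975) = 2975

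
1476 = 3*492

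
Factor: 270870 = 2^1*3^1*5^1*9029^1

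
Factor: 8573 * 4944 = 2^4 * 3^1 * 103^1 * 8573^1 = 42384912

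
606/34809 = 202/11603 ≈ 0.0174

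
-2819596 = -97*29068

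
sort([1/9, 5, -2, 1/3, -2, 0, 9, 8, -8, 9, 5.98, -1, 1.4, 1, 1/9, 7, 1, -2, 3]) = [-8, -2, -2, -2, -1, 0, 1/9, 1/9, 1/3, 1, 1, 1.4, 3, 5, 5.98, 7, 8, 9, 9]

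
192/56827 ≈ 0.00338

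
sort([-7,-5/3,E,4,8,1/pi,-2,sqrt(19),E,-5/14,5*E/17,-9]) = [-9,-7,-2,-5/3,-5/14,1/pi,5*E/17,E,E,4,sqrt(19),8]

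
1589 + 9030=10619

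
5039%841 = 834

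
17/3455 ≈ 0.00492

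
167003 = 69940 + 97063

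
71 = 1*71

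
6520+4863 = 11383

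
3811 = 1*3811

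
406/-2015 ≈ -0.201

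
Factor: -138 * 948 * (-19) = 2^3 * 3^2 * 19^1 * 23^1 * 79^1 = 2485656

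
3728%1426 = 876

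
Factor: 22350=2^1*3^1*5^2*149^1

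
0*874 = 0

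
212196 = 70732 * 3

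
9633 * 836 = 8053188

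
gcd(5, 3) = 1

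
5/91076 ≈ 0.0000549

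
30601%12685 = 5231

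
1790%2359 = 1790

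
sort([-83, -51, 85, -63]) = [-83, -63, -51, 85]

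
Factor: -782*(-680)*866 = 2^5*5^1*17^2*23^1*433^1 = 460504160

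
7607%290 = 67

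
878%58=8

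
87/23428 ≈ 0.00371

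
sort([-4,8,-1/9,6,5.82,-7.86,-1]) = [-7.86,-4,-1,-1/9,5.82,6,8]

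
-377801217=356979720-734780937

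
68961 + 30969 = 99930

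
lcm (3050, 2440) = 12200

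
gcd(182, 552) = 2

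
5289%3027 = 2262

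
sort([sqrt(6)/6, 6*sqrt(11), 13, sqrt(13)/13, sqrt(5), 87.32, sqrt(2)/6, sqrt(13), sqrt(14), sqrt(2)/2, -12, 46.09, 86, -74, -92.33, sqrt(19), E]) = [-92.33, -74, -12, sqrt(2)/6, sqrt(13)/13, sqrt(6)/6, sqrt(2)/2, sqrt(5), E, sqrt(13), sqrt(14), sqrt(19), 13, 6*sqrt(11), 46.09, 86, 87.32]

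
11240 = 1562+9678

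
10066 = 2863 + 7203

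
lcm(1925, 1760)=61600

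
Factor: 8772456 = 2^3*3^1*7^1*11^1*47^1*101^1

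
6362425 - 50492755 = -44130330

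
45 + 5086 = 5131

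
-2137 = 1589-3726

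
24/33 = 8/11 ≈ 0.727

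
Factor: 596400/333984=2^(-1) * 5^2 * 7^(-1)=25/14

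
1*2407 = 2407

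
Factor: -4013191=-1 * 7^1 * 13^1 * 44101^1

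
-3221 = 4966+-8187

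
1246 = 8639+-7393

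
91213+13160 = 104373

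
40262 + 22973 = 63235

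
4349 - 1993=2356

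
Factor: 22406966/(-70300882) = -1 * 17^(-1) * 19^1 * 29^1 * 149^(-1) * 13877^(-1) * 20333^1 = -11203483/35150441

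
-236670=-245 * 966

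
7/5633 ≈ 0.00124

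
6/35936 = 3/17968 ≈ 0.000167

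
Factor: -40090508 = -1*2^2*10022627^1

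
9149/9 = 1016 + 5/9 ≈ 1016.56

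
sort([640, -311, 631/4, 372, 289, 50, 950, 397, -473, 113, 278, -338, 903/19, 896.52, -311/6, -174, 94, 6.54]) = [-473, -338, -311, -174, -311/6, 6.54, 903/19, 50, 94, 113, 631/4, 278, 289, 372, 397, 640, 896.52, 950]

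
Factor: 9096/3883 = 2^3 * 3^1 * 11^(-1) * 353^(-1) * 379^1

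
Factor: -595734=-1 * 2^1 * 3^1 * 99289^1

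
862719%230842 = 170193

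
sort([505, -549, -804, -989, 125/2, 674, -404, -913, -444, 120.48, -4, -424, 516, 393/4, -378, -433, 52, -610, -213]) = [-989, -913, -804, -610, -549, -444, -433, -424, -404, -378, -213, -4, 52, 125/2, 393/4, 120.48, 505, 516, 674]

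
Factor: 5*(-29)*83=-1*5^1*29^1*83^1=-12035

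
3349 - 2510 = 839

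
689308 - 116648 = 572660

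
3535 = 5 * 707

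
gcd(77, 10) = 1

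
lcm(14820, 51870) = 103740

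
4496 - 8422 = -3926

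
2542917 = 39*65203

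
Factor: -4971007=-1*4971007^1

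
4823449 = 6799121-1975672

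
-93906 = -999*94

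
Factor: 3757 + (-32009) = -1*2^2*7^1*1009^1 = -28252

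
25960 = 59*440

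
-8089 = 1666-9755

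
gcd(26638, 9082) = 38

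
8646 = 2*4323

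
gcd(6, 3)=3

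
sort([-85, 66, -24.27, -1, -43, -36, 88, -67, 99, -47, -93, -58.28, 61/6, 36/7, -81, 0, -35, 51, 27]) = [-93, -85, -81, -67, -58.28, -47, -43, -36, -35, -24.27, -1, 0, 36/7, 61/6, 27, 51, 66, 88, 99]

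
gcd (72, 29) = 1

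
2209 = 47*47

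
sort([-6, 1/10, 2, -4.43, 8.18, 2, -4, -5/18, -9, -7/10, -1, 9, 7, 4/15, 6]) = [-9, -6, -4.43, -4, -1, -7/10, -5/18, 1/10, 4/15, 2, 2, 6, 7, 8.18, 9]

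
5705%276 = 185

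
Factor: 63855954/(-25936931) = -1*2^1*3^2*59^(-2)*7451^(-1)*3547553^1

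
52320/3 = 17440 = 17440.00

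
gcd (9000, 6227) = 1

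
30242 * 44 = 1330648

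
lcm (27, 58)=1566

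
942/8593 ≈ 0.110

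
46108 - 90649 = -44541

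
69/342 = 23/114 ≈ 0.202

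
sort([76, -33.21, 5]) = [-33.21, 5, 76]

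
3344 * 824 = 2755456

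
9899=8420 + 1479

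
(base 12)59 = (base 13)54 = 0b1000101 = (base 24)2l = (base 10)69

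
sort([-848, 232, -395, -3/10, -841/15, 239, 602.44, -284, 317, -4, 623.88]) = [-848, -395, -284, -841/15, -4, -3/10, 232, 239, 317, 602.44, 623.88]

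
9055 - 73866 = -64811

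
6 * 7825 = 46950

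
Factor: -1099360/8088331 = -1*2^5*5^1*6871^1*8088331^(-1)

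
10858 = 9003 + 1855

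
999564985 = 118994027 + 880570958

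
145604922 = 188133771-42528849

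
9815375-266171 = 9549204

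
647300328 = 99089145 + 548211183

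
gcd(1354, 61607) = 677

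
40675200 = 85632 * 475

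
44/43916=11/10979 ≈ 0.00100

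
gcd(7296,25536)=3648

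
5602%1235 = 662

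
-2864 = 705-3569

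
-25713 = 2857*(-9)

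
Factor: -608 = -1*2^5*19^1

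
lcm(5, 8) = 40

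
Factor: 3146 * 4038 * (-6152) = -1 * 2^5 * 3^1 * 11^2 * 13^1 * 673^1 * 769^1 = -78152227296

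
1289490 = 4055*318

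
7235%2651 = 1933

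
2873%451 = 167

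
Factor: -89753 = -1*89753^1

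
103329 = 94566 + 8763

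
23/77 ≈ 0.299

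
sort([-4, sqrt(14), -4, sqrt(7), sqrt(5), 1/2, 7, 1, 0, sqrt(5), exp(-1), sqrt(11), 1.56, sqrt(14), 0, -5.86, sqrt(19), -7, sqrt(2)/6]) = [-7, -5.86, -4, -4, 0, 0, sqrt(2)/6, exp(-1), 1/2, 1, 1.56, sqrt(5), sqrt(5), sqrt(7), sqrt(11), sqrt(14), sqrt(14), sqrt(19), 7]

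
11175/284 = 39 + 99/284≈39.35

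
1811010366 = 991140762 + 819869604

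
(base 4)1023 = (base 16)4b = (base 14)55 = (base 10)75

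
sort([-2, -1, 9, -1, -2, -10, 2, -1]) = [-10, -2, -2, -1, -1, -1, 2, 9]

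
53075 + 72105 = 125180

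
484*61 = 29524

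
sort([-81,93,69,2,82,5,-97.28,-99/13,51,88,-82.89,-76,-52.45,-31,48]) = [-97.28,-82.89,-81,-76,-52.45,-31,-99/13,2,5,48,51,69,82,88,93]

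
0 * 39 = 0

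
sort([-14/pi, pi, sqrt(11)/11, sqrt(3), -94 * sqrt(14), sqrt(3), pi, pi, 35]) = [-94 * sqrt(14), -14/pi, sqrt(11)/11, sqrt(3), sqrt(3), pi, pi, pi, 35]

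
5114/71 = 72 + 2/71 ≈ 72.03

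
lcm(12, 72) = 72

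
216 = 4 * 54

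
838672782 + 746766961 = 1585439743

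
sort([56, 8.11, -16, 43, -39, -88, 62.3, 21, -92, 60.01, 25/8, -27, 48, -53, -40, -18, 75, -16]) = [-92, -88, -53, -40, -39, -27, -18, -16, -16, 25/8, 8.11, 21, 43, 48, 56, 60.01, 62.3, 75]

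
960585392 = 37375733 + 923209659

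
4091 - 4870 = -779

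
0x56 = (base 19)4a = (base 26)38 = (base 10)86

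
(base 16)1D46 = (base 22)FAE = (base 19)11E8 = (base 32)7A6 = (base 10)7494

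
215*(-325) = -69875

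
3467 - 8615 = -5148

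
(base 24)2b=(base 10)59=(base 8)73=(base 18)35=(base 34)1p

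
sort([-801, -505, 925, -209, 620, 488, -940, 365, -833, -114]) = [-940, -833, -801, -505, -209, -114, 365, 488, 620, 925]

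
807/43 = 18 + 33/43 ≈ 18.77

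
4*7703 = 30812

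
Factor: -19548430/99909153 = -1*2^1*3^(-3)*5^1*11^1*17^(-1)*71^1*2503^1*217667^(-1)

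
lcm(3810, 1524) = 7620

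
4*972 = 3888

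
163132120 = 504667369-341535249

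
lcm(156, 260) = 780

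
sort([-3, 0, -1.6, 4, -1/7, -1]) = [-3, -1.6, -1, -1/7, 0, 4]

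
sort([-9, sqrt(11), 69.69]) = [-9, sqrt(11), 69.69]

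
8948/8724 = 2237/2181 ≈ 1.03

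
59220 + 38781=98001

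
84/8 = 10 + 1/2 = 10.50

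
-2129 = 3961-6090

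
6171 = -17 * (-363)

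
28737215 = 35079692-6342477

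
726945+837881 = 1564826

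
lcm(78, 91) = 546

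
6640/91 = 72 + 88/91 ≈ 72.97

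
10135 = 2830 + 7305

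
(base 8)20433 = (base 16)211b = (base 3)102121220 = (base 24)eh3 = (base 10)8475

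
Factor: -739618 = -1*2^1*11^1*33619^1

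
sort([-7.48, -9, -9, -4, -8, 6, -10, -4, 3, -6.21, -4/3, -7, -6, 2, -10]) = [-10, -10, -9, -9, -8, -7.48, -7, -6.21, -6, -4, -4, -4/3, 2, 3, 6]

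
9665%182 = 19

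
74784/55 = 1359 + 39/55 ≈ 1359.71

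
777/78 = 9+25/26 ≈ 9.96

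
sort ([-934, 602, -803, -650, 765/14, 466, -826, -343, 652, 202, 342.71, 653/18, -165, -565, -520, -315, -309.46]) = [-934, -826, -803, -650, -565, -520, -343, -315, -309.46, -165, 653/18, 765/14, 202, 342.71, 466, 602, 652]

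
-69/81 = -23/27 ≈ -0.852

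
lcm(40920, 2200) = 204600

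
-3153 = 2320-5473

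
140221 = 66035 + 74186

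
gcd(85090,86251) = 1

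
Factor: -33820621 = -1*33820621^1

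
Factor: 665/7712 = 2^(-5) * 5^1 * 7^1 * 19^1 * 241^(-1)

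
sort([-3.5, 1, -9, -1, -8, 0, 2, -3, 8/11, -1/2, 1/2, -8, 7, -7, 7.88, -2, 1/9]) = [-9, -8, -8, -7, -3.5, -3, -2, -1, -1/2, 0, 1/9, 1/2, 8/11, 1, 2, 7, 7.88]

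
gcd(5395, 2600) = 65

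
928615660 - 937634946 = -9019286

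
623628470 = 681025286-57396816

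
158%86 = 72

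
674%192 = 98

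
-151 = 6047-6198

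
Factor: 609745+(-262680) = 5^1*41^1*1693^1 = 347065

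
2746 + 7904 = 10650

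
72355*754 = 54555670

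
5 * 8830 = 44150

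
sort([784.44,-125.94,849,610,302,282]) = [-125.94,282,302,610,784.44,849]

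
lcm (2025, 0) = 0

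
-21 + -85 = -106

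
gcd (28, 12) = 4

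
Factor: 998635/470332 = 2^(-2) * 5^1 * 11^1 * 31^(-1) * 67^1 * 271^1 * 3793^(-1)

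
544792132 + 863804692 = 1408596824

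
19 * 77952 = 1481088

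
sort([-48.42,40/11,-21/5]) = [-48.42,-21/5,40/11]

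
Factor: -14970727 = -1*17^1*19^1*46349^1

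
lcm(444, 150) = 11100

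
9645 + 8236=17881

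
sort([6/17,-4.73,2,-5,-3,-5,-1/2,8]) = [-5,-5,-4.73,-3,-1/2,6/17,2,8]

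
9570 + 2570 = 12140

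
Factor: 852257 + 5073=2^1*5^1*85733^1=857330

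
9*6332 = 56988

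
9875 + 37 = 9912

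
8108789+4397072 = 12505861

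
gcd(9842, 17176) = 38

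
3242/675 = 4 + 542/675 ≈ 4.80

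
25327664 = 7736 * 3274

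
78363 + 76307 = 154670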